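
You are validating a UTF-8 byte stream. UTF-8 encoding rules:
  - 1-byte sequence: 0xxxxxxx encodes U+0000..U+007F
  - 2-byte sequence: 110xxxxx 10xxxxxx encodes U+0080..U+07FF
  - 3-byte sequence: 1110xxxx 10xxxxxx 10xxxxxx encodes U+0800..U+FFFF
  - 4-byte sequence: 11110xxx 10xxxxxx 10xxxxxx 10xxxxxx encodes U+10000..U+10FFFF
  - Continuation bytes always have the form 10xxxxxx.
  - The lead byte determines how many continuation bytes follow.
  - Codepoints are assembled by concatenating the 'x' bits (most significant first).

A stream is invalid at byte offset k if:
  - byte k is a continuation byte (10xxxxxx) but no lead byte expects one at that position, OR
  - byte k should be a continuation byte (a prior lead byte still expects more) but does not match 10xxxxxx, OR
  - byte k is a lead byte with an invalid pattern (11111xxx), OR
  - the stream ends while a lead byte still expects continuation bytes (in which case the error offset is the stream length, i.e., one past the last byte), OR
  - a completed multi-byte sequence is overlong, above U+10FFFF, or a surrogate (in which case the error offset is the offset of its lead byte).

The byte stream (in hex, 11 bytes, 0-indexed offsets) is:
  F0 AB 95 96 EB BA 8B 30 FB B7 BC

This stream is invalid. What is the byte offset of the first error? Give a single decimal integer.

Answer: 8

Derivation:
Byte[0]=F0: 4-byte lead, need 3 cont bytes. acc=0x0
Byte[1]=AB: continuation. acc=(acc<<6)|0x2B=0x2B
Byte[2]=95: continuation. acc=(acc<<6)|0x15=0xAD5
Byte[3]=96: continuation. acc=(acc<<6)|0x16=0x2B556
Completed: cp=U+2B556 (starts at byte 0)
Byte[4]=EB: 3-byte lead, need 2 cont bytes. acc=0xB
Byte[5]=BA: continuation. acc=(acc<<6)|0x3A=0x2FA
Byte[6]=8B: continuation. acc=(acc<<6)|0x0B=0xBE8B
Completed: cp=U+BE8B (starts at byte 4)
Byte[7]=30: 1-byte ASCII. cp=U+0030
Byte[8]=FB: INVALID lead byte (not 0xxx/110x/1110/11110)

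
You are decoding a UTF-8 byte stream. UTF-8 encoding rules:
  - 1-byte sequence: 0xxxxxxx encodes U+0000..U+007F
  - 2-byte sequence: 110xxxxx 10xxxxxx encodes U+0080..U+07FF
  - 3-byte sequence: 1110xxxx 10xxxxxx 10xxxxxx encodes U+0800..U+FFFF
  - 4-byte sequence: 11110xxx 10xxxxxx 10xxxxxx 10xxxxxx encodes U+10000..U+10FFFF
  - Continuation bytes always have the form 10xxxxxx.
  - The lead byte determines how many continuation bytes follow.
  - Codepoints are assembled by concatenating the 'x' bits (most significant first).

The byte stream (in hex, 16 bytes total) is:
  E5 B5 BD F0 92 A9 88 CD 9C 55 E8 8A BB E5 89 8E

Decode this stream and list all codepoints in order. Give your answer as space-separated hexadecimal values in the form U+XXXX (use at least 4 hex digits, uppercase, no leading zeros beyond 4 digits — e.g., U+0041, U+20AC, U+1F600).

Byte[0]=E5: 3-byte lead, need 2 cont bytes. acc=0x5
Byte[1]=B5: continuation. acc=(acc<<6)|0x35=0x175
Byte[2]=BD: continuation. acc=(acc<<6)|0x3D=0x5D7D
Completed: cp=U+5D7D (starts at byte 0)
Byte[3]=F0: 4-byte lead, need 3 cont bytes. acc=0x0
Byte[4]=92: continuation. acc=(acc<<6)|0x12=0x12
Byte[5]=A9: continuation. acc=(acc<<6)|0x29=0x4A9
Byte[6]=88: continuation. acc=(acc<<6)|0x08=0x12A48
Completed: cp=U+12A48 (starts at byte 3)
Byte[7]=CD: 2-byte lead, need 1 cont bytes. acc=0xD
Byte[8]=9C: continuation. acc=(acc<<6)|0x1C=0x35C
Completed: cp=U+035C (starts at byte 7)
Byte[9]=55: 1-byte ASCII. cp=U+0055
Byte[10]=E8: 3-byte lead, need 2 cont bytes. acc=0x8
Byte[11]=8A: continuation. acc=(acc<<6)|0x0A=0x20A
Byte[12]=BB: continuation. acc=(acc<<6)|0x3B=0x82BB
Completed: cp=U+82BB (starts at byte 10)
Byte[13]=E5: 3-byte lead, need 2 cont bytes. acc=0x5
Byte[14]=89: continuation. acc=(acc<<6)|0x09=0x149
Byte[15]=8E: continuation. acc=(acc<<6)|0x0E=0x524E
Completed: cp=U+524E (starts at byte 13)

Answer: U+5D7D U+12A48 U+035C U+0055 U+82BB U+524E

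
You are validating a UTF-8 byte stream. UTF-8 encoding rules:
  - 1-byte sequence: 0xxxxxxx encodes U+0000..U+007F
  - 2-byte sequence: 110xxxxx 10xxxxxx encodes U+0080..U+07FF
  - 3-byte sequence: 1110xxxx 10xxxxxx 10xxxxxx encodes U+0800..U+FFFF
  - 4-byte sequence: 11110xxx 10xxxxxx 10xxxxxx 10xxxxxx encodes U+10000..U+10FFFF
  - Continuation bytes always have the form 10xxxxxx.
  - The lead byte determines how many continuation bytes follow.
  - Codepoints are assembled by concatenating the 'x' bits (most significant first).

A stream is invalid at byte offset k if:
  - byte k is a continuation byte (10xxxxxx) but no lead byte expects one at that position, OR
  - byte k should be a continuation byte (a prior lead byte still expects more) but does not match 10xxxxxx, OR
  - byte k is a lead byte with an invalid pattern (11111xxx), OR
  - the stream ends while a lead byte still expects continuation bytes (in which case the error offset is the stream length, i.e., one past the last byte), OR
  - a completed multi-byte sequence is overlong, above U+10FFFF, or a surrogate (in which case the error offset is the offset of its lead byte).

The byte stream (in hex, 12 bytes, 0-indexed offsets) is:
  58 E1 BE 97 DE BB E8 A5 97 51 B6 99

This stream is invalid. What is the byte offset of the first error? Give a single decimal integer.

Byte[0]=58: 1-byte ASCII. cp=U+0058
Byte[1]=E1: 3-byte lead, need 2 cont bytes. acc=0x1
Byte[2]=BE: continuation. acc=(acc<<6)|0x3E=0x7E
Byte[3]=97: continuation. acc=(acc<<6)|0x17=0x1F97
Completed: cp=U+1F97 (starts at byte 1)
Byte[4]=DE: 2-byte lead, need 1 cont bytes. acc=0x1E
Byte[5]=BB: continuation. acc=(acc<<6)|0x3B=0x7BB
Completed: cp=U+07BB (starts at byte 4)
Byte[6]=E8: 3-byte lead, need 2 cont bytes. acc=0x8
Byte[7]=A5: continuation. acc=(acc<<6)|0x25=0x225
Byte[8]=97: continuation. acc=(acc<<6)|0x17=0x8957
Completed: cp=U+8957 (starts at byte 6)
Byte[9]=51: 1-byte ASCII. cp=U+0051
Byte[10]=B6: INVALID lead byte (not 0xxx/110x/1110/11110)

Answer: 10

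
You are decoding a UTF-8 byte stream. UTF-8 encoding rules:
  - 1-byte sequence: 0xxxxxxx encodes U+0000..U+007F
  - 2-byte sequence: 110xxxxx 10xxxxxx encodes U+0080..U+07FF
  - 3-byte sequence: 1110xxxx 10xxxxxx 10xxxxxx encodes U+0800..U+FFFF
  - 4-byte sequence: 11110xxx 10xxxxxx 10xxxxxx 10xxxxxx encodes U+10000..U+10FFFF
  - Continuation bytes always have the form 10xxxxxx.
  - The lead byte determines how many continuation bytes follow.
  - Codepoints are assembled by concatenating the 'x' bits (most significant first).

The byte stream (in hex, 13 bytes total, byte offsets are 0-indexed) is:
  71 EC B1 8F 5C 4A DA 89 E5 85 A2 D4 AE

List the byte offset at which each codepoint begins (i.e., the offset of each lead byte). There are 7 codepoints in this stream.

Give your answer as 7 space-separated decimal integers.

Byte[0]=71: 1-byte ASCII. cp=U+0071
Byte[1]=EC: 3-byte lead, need 2 cont bytes. acc=0xC
Byte[2]=B1: continuation. acc=(acc<<6)|0x31=0x331
Byte[3]=8F: continuation. acc=(acc<<6)|0x0F=0xCC4F
Completed: cp=U+CC4F (starts at byte 1)
Byte[4]=5C: 1-byte ASCII. cp=U+005C
Byte[5]=4A: 1-byte ASCII. cp=U+004A
Byte[6]=DA: 2-byte lead, need 1 cont bytes. acc=0x1A
Byte[7]=89: continuation. acc=(acc<<6)|0x09=0x689
Completed: cp=U+0689 (starts at byte 6)
Byte[8]=E5: 3-byte lead, need 2 cont bytes. acc=0x5
Byte[9]=85: continuation. acc=(acc<<6)|0x05=0x145
Byte[10]=A2: continuation. acc=(acc<<6)|0x22=0x5162
Completed: cp=U+5162 (starts at byte 8)
Byte[11]=D4: 2-byte lead, need 1 cont bytes. acc=0x14
Byte[12]=AE: continuation. acc=(acc<<6)|0x2E=0x52E
Completed: cp=U+052E (starts at byte 11)

Answer: 0 1 4 5 6 8 11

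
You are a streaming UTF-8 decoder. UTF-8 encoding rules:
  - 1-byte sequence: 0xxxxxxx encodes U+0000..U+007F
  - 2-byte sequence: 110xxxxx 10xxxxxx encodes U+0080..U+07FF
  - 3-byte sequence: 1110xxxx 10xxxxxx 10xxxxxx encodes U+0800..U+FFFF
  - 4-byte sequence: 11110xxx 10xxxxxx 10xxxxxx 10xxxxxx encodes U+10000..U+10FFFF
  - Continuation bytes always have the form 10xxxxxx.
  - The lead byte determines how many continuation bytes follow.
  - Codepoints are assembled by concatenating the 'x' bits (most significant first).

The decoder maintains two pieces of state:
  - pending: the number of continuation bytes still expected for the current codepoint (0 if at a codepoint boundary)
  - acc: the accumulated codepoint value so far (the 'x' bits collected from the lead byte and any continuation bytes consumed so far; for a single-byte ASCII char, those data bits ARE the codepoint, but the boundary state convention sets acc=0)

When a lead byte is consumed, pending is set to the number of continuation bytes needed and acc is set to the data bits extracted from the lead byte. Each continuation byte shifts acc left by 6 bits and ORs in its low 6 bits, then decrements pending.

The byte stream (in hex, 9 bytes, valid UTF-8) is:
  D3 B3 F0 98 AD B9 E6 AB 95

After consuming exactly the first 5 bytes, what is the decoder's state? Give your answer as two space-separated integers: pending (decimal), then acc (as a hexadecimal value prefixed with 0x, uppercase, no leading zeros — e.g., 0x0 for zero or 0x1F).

Byte[0]=D3: 2-byte lead. pending=1, acc=0x13
Byte[1]=B3: continuation. acc=(acc<<6)|0x33=0x4F3, pending=0
Byte[2]=F0: 4-byte lead. pending=3, acc=0x0
Byte[3]=98: continuation. acc=(acc<<6)|0x18=0x18, pending=2
Byte[4]=AD: continuation. acc=(acc<<6)|0x2D=0x62D, pending=1

Answer: 1 0x62D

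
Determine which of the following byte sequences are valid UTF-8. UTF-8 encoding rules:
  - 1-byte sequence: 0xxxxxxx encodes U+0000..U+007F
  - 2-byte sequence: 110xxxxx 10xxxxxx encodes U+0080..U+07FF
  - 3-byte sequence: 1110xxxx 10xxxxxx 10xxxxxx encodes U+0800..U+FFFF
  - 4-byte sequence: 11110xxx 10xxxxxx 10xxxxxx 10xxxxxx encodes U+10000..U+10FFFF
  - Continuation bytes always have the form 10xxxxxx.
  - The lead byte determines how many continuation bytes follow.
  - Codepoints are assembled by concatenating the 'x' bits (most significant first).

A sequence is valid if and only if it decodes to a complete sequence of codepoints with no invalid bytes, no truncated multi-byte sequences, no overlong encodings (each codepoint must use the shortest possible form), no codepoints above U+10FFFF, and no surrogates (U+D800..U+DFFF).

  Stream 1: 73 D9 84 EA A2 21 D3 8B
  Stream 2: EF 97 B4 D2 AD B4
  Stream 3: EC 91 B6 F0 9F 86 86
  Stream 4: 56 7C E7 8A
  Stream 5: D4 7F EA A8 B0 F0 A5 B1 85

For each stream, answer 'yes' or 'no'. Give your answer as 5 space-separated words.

Answer: no no yes no no

Derivation:
Stream 1: error at byte offset 5. INVALID
Stream 2: error at byte offset 5. INVALID
Stream 3: decodes cleanly. VALID
Stream 4: error at byte offset 4. INVALID
Stream 5: error at byte offset 1. INVALID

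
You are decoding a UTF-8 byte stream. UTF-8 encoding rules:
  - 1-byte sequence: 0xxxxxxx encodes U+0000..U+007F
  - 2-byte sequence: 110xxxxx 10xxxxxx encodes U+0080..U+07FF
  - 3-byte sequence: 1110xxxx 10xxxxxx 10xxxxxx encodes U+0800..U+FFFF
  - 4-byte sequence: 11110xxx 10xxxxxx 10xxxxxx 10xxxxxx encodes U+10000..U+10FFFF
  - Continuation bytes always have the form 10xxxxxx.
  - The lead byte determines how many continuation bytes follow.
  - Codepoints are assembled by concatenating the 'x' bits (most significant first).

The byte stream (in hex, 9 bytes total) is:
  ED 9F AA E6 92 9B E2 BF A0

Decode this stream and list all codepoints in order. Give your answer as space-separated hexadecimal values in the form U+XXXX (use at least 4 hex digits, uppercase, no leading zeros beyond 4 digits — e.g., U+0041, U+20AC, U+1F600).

Answer: U+D7EA U+649B U+2FE0

Derivation:
Byte[0]=ED: 3-byte lead, need 2 cont bytes. acc=0xD
Byte[1]=9F: continuation. acc=(acc<<6)|0x1F=0x35F
Byte[2]=AA: continuation. acc=(acc<<6)|0x2A=0xD7EA
Completed: cp=U+D7EA (starts at byte 0)
Byte[3]=E6: 3-byte lead, need 2 cont bytes. acc=0x6
Byte[4]=92: continuation. acc=(acc<<6)|0x12=0x192
Byte[5]=9B: continuation. acc=(acc<<6)|0x1B=0x649B
Completed: cp=U+649B (starts at byte 3)
Byte[6]=E2: 3-byte lead, need 2 cont bytes. acc=0x2
Byte[7]=BF: continuation. acc=(acc<<6)|0x3F=0xBF
Byte[8]=A0: continuation. acc=(acc<<6)|0x20=0x2FE0
Completed: cp=U+2FE0 (starts at byte 6)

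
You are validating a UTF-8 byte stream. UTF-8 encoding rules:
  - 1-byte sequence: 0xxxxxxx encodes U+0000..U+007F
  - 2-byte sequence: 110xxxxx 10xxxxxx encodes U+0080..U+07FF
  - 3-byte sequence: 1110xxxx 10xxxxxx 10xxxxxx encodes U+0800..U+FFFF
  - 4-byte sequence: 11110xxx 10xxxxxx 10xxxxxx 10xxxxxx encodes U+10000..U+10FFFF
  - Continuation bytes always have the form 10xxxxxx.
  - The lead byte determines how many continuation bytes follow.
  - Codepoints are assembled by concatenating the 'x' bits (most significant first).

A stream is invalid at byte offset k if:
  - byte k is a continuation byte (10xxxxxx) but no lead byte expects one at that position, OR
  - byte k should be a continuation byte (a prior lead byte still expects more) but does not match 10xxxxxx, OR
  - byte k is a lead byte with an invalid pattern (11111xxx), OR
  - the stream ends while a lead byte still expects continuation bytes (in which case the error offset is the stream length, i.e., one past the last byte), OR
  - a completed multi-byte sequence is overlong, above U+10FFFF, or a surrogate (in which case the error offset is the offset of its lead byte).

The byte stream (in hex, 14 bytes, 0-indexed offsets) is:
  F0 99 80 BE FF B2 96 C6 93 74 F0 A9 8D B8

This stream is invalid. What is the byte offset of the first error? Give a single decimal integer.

Byte[0]=F0: 4-byte lead, need 3 cont bytes. acc=0x0
Byte[1]=99: continuation. acc=(acc<<6)|0x19=0x19
Byte[2]=80: continuation. acc=(acc<<6)|0x00=0x640
Byte[3]=BE: continuation. acc=(acc<<6)|0x3E=0x1903E
Completed: cp=U+1903E (starts at byte 0)
Byte[4]=FF: INVALID lead byte (not 0xxx/110x/1110/11110)

Answer: 4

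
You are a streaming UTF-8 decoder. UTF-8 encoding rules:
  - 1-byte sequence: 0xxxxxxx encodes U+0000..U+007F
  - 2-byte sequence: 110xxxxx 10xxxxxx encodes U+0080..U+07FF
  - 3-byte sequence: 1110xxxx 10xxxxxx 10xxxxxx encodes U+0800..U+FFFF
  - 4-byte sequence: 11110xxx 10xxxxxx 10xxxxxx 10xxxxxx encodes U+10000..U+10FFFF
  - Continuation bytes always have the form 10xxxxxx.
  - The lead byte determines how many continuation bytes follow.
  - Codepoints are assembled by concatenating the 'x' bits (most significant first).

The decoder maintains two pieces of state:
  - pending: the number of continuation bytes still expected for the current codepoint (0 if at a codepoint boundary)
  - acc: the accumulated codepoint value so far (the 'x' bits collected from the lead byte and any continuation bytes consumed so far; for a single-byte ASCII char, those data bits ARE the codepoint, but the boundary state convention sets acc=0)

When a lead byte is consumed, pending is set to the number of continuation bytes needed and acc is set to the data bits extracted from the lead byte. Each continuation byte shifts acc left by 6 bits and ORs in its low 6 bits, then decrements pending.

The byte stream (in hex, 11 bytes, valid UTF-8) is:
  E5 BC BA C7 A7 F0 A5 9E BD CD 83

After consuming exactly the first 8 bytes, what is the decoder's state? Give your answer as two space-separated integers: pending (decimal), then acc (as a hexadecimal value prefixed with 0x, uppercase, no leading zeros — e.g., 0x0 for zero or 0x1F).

Byte[0]=E5: 3-byte lead. pending=2, acc=0x5
Byte[1]=BC: continuation. acc=(acc<<6)|0x3C=0x17C, pending=1
Byte[2]=BA: continuation. acc=(acc<<6)|0x3A=0x5F3A, pending=0
Byte[3]=C7: 2-byte lead. pending=1, acc=0x7
Byte[4]=A7: continuation. acc=(acc<<6)|0x27=0x1E7, pending=0
Byte[5]=F0: 4-byte lead. pending=3, acc=0x0
Byte[6]=A5: continuation. acc=(acc<<6)|0x25=0x25, pending=2
Byte[7]=9E: continuation. acc=(acc<<6)|0x1E=0x95E, pending=1

Answer: 1 0x95E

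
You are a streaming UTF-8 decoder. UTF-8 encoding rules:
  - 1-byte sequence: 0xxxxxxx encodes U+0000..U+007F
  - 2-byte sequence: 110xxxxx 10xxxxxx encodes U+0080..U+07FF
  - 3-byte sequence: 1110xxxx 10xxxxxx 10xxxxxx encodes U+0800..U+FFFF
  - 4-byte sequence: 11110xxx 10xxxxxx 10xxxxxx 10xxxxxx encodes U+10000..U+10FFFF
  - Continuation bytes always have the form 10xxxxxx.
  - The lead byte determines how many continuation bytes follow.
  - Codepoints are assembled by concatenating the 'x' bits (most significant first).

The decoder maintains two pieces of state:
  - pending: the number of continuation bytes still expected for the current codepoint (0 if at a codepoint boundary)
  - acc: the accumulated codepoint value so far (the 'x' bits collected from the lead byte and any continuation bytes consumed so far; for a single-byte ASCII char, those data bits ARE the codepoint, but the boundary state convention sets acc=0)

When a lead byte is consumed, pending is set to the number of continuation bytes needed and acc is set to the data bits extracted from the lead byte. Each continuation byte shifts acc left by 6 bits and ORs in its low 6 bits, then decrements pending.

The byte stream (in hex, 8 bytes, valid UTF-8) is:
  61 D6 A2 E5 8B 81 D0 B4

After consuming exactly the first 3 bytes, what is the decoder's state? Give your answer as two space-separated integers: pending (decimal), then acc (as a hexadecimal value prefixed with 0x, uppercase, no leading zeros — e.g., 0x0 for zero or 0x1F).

Byte[0]=61: 1-byte. pending=0, acc=0x0
Byte[1]=D6: 2-byte lead. pending=1, acc=0x16
Byte[2]=A2: continuation. acc=(acc<<6)|0x22=0x5A2, pending=0

Answer: 0 0x5A2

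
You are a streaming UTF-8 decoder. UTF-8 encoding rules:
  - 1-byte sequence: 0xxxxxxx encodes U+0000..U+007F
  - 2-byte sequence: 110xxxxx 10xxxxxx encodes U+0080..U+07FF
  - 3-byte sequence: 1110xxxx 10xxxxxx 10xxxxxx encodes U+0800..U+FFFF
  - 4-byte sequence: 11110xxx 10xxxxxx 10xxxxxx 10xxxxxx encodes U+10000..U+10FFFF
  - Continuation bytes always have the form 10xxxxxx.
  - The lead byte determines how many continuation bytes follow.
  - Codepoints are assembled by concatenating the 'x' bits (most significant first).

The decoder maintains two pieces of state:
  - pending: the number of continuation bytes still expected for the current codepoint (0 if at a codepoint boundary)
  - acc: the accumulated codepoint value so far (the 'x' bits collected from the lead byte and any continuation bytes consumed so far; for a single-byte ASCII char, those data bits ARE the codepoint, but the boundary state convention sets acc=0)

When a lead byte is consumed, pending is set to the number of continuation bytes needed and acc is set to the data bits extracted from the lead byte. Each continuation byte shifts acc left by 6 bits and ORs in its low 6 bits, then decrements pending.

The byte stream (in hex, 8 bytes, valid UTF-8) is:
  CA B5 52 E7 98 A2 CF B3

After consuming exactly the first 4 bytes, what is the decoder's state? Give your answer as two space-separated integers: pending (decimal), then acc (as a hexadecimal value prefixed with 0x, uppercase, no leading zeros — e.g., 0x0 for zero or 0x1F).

Answer: 2 0x7

Derivation:
Byte[0]=CA: 2-byte lead. pending=1, acc=0xA
Byte[1]=B5: continuation. acc=(acc<<6)|0x35=0x2B5, pending=0
Byte[2]=52: 1-byte. pending=0, acc=0x0
Byte[3]=E7: 3-byte lead. pending=2, acc=0x7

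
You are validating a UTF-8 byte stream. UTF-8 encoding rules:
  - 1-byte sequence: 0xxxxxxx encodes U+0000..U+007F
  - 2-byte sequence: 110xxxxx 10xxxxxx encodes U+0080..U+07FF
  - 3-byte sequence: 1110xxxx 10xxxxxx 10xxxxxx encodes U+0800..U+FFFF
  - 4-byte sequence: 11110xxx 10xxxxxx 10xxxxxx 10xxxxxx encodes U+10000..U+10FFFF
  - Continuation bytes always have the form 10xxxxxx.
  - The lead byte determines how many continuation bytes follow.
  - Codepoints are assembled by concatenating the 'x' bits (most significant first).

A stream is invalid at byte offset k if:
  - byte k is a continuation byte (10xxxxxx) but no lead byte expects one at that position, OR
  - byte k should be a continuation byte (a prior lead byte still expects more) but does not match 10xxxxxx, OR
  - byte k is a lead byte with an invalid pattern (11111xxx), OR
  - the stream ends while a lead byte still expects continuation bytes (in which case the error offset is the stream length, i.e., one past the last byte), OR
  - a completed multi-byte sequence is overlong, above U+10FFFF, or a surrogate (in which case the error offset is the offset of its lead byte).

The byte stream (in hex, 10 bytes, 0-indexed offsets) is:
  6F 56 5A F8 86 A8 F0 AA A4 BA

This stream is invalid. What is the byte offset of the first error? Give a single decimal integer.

Answer: 3

Derivation:
Byte[0]=6F: 1-byte ASCII. cp=U+006F
Byte[1]=56: 1-byte ASCII. cp=U+0056
Byte[2]=5A: 1-byte ASCII. cp=U+005A
Byte[3]=F8: INVALID lead byte (not 0xxx/110x/1110/11110)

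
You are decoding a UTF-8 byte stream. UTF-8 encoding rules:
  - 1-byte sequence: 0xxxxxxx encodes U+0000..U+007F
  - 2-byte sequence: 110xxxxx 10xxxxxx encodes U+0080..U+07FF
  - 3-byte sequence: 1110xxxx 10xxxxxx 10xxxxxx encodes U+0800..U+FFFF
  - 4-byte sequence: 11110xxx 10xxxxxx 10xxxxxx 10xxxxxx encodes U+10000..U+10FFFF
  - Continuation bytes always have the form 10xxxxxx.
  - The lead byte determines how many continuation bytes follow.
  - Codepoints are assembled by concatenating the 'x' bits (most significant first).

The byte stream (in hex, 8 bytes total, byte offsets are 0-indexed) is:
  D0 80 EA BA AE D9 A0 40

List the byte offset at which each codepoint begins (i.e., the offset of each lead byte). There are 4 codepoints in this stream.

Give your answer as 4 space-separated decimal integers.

Byte[0]=D0: 2-byte lead, need 1 cont bytes. acc=0x10
Byte[1]=80: continuation. acc=(acc<<6)|0x00=0x400
Completed: cp=U+0400 (starts at byte 0)
Byte[2]=EA: 3-byte lead, need 2 cont bytes. acc=0xA
Byte[3]=BA: continuation. acc=(acc<<6)|0x3A=0x2BA
Byte[4]=AE: continuation. acc=(acc<<6)|0x2E=0xAEAE
Completed: cp=U+AEAE (starts at byte 2)
Byte[5]=D9: 2-byte lead, need 1 cont bytes. acc=0x19
Byte[6]=A0: continuation. acc=(acc<<6)|0x20=0x660
Completed: cp=U+0660 (starts at byte 5)
Byte[7]=40: 1-byte ASCII. cp=U+0040

Answer: 0 2 5 7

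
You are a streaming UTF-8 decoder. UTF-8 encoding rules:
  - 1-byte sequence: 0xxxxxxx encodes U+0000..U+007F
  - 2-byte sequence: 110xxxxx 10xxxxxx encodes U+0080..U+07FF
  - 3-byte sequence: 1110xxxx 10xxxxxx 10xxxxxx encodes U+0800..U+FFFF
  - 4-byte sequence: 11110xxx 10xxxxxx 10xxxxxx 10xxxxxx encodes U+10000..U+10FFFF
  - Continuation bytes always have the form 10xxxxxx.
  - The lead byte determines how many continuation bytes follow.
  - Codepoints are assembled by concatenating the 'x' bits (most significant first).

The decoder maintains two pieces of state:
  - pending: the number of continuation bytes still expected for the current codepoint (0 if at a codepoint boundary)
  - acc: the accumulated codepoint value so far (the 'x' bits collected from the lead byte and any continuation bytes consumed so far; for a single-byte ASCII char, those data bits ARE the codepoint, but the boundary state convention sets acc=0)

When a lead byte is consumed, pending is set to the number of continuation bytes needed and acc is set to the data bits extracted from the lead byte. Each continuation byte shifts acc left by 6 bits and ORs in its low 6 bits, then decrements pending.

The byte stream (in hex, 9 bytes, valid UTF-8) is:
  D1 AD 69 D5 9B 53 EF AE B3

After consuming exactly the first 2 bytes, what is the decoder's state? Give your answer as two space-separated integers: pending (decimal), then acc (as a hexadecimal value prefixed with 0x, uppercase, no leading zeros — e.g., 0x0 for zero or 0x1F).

Byte[0]=D1: 2-byte lead. pending=1, acc=0x11
Byte[1]=AD: continuation. acc=(acc<<6)|0x2D=0x46D, pending=0

Answer: 0 0x46D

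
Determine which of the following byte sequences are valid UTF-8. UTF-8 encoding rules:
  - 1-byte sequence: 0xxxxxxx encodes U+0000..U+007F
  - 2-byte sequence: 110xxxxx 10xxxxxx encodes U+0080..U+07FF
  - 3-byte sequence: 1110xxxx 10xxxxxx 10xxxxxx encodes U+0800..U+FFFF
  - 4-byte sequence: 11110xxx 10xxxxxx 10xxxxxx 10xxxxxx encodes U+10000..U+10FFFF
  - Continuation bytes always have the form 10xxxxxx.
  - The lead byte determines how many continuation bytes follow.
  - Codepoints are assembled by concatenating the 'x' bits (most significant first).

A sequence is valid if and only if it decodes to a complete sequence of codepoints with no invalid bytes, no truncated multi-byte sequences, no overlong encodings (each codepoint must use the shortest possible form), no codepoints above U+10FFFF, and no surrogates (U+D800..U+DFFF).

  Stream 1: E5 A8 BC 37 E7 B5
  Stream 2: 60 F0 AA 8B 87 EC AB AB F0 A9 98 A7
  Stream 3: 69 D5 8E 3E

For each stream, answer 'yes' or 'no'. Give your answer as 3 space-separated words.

Stream 1: error at byte offset 6. INVALID
Stream 2: decodes cleanly. VALID
Stream 3: decodes cleanly. VALID

Answer: no yes yes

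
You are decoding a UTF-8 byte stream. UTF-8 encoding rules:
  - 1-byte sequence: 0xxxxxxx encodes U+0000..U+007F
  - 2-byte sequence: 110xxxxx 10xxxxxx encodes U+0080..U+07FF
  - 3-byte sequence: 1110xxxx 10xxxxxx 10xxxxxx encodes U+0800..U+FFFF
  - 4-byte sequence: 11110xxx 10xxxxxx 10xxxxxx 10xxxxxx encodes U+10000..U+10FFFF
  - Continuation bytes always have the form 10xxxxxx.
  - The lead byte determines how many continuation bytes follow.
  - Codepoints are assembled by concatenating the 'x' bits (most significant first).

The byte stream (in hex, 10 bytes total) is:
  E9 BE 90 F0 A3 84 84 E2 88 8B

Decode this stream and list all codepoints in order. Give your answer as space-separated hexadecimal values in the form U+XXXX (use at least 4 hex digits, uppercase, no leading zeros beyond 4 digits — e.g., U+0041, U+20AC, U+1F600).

Byte[0]=E9: 3-byte lead, need 2 cont bytes. acc=0x9
Byte[1]=BE: continuation. acc=(acc<<6)|0x3E=0x27E
Byte[2]=90: continuation. acc=(acc<<6)|0x10=0x9F90
Completed: cp=U+9F90 (starts at byte 0)
Byte[3]=F0: 4-byte lead, need 3 cont bytes. acc=0x0
Byte[4]=A3: continuation. acc=(acc<<6)|0x23=0x23
Byte[5]=84: continuation. acc=(acc<<6)|0x04=0x8C4
Byte[6]=84: continuation. acc=(acc<<6)|0x04=0x23104
Completed: cp=U+23104 (starts at byte 3)
Byte[7]=E2: 3-byte lead, need 2 cont bytes. acc=0x2
Byte[8]=88: continuation. acc=(acc<<6)|0x08=0x88
Byte[9]=8B: continuation. acc=(acc<<6)|0x0B=0x220B
Completed: cp=U+220B (starts at byte 7)

Answer: U+9F90 U+23104 U+220B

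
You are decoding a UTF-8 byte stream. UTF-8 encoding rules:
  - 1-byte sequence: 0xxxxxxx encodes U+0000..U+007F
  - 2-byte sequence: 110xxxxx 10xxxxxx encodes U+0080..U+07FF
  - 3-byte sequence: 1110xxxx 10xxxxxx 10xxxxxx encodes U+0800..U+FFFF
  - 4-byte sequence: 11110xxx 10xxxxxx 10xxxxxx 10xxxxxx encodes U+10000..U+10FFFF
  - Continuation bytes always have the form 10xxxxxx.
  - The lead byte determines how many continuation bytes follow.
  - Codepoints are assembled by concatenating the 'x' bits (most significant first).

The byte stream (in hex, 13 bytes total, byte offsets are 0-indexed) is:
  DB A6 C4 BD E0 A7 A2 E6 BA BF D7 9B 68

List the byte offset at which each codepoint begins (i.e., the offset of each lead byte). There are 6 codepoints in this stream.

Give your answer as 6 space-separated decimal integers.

Byte[0]=DB: 2-byte lead, need 1 cont bytes. acc=0x1B
Byte[1]=A6: continuation. acc=(acc<<6)|0x26=0x6E6
Completed: cp=U+06E6 (starts at byte 0)
Byte[2]=C4: 2-byte lead, need 1 cont bytes. acc=0x4
Byte[3]=BD: continuation. acc=(acc<<6)|0x3D=0x13D
Completed: cp=U+013D (starts at byte 2)
Byte[4]=E0: 3-byte lead, need 2 cont bytes. acc=0x0
Byte[5]=A7: continuation. acc=(acc<<6)|0x27=0x27
Byte[6]=A2: continuation. acc=(acc<<6)|0x22=0x9E2
Completed: cp=U+09E2 (starts at byte 4)
Byte[7]=E6: 3-byte lead, need 2 cont bytes. acc=0x6
Byte[8]=BA: continuation. acc=(acc<<6)|0x3A=0x1BA
Byte[9]=BF: continuation. acc=(acc<<6)|0x3F=0x6EBF
Completed: cp=U+6EBF (starts at byte 7)
Byte[10]=D7: 2-byte lead, need 1 cont bytes. acc=0x17
Byte[11]=9B: continuation. acc=(acc<<6)|0x1B=0x5DB
Completed: cp=U+05DB (starts at byte 10)
Byte[12]=68: 1-byte ASCII. cp=U+0068

Answer: 0 2 4 7 10 12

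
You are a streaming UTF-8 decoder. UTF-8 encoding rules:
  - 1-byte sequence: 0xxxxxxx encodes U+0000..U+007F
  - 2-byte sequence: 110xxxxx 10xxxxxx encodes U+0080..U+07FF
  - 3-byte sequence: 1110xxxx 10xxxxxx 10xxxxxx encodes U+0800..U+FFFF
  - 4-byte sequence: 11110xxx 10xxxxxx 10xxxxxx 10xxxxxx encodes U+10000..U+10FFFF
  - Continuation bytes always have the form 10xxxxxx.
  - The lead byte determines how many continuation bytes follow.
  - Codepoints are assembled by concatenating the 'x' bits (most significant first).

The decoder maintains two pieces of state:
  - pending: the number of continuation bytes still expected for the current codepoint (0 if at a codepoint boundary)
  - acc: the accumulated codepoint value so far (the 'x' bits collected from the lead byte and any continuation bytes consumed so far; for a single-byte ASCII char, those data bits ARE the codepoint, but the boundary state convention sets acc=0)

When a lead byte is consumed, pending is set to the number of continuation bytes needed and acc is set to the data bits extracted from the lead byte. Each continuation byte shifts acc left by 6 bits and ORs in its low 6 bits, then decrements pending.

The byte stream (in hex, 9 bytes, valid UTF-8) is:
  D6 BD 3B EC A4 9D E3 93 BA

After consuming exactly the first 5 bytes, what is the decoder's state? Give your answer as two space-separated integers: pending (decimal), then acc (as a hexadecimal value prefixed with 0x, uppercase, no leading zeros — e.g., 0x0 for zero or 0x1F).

Answer: 1 0x324

Derivation:
Byte[0]=D6: 2-byte lead. pending=1, acc=0x16
Byte[1]=BD: continuation. acc=(acc<<6)|0x3D=0x5BD, pending=0
Byte[2]=3B: 1-byte. pending=0, acc=0x0
Byte[3]=EC: 3-byte lead. pending=2, acc=0xC
Byte[4]=A4: continuation. acc=(acc<<6)|0x24=0x324, pending=1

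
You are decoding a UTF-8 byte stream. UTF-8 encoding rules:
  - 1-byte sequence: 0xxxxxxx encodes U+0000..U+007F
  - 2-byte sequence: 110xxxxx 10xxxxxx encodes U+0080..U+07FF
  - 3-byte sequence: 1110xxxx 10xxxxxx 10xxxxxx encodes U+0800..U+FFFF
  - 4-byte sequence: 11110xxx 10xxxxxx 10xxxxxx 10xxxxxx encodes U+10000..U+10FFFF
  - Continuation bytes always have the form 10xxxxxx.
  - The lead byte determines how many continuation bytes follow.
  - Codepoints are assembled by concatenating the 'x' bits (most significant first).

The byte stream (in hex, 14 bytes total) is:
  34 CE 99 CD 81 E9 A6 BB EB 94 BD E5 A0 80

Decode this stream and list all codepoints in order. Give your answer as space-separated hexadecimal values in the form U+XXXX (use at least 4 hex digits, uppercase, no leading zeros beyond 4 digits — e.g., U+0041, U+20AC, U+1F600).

Byte[0]=34: 1-byte ASCII. cp=U+0034
Byte[1]=CE: 2-byte lead, need 1 cont bytes. acc=0xE
Byte[2]=99: continuation. acc=(acc<<6)|0x19=0x399
Completed: cp=U+0399 (starts at byte 1)
Byte[3]=CD: 2-byte lead, need 1 cont bytes. acc=0xD
Byte[4]=81: continuation. acc=(acc<<6)|0x01=0x341
Completed: cp=U+0341 (starts at byte 3)
Byte[5]=E9: 3-byte lead, need 2 cont bytes. acc=0x9
Byte[6]=A6: continuation. acc=(acc<<6)|0x26=0x266
Byte[7]=BB: continuation. acc=(acc<<6)|0x3B=0x99BB
Completed: cp=U+99BB (starts at byte 5)
Byte[8]=EB: 3-byte lead, need 2 cont bytes. acc=0xB
Byte[9]=94: continuation. acc=(acc<<6)|0x14=0x2D4
Byte[10]=BD: continuation. acc=(acc<<6)|0x3D=0xB53D
Completed: cp=U+B53D (starts at byte 8)
Byte[11]=E5: 3-byte lead, need 2 cont bytes. acc=0x5
Byte[12]=A0: continuation. acc=(acc<<6)|0x20=0x160
Byte[13]=80: continuation. acc=(acc<<6)|0x00=0x5800
Completed: cp=U+5800 (starts at byte 11)

Answer: U+0034 U+0399 U+0341 U+99BB U+B53D U+5800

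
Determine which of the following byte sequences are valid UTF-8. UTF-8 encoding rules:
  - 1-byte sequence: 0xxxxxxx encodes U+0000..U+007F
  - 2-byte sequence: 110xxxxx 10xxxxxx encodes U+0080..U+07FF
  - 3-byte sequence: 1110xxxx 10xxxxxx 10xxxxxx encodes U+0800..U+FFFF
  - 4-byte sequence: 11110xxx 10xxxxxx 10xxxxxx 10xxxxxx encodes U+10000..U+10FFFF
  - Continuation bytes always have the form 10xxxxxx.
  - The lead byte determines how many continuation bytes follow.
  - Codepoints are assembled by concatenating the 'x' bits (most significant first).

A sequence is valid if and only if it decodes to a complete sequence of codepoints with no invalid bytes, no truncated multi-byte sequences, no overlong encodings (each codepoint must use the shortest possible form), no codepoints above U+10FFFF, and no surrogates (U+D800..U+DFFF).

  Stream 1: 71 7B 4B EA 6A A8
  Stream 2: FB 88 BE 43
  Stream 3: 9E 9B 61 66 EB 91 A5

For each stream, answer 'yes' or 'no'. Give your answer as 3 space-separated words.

Stream 1: error at byte offset 4. INVALID
Stream 2: error at byte offset 0. INVALID
Stream 3: error at byte offset 0. INVALID

Answer: no no no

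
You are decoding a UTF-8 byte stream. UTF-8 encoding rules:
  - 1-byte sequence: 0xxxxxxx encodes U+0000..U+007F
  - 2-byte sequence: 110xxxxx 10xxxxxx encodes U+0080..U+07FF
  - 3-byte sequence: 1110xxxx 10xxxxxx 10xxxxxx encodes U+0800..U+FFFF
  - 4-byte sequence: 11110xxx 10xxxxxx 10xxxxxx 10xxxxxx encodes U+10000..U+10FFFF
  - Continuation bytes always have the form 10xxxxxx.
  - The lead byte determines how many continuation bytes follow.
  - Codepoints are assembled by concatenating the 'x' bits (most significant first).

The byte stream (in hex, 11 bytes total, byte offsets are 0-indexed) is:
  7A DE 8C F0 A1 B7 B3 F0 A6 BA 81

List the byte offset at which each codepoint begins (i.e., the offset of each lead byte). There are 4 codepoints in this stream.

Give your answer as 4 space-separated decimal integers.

Byte[0]=7A: 1-byte ASCII. cp=U+007A
Byte[1]=DE: 2-byte lead, need 1 cont bytes. acc=0x1E
Byte[2]=8C: continuation. acc=(acc<<6)|0x0C=0x78C
Completed: cp=U+078C (starts at byte 1)
Byte[3]=F0: 4-byte lead, need 3 cont bytes. acc=0x0
Byte[4]=A1: continuation. acc=(acc<<6)|0x21=0x21
Byte[5]=B7: continuation. acc=(acc<<6)|0x37=0x877
Byte[6]=B3: continuation. acc=(acc<<6)|0x33=0x21DF3
Completed: cp=U+21DF3 (starts at byte 3)
Byte[7]=F0: 4-byte lead, need 3 cont bytes. acc=0x0
Byte[8]=A6: continuation. acc=(acc<<6)|0x26=0x26
Byte[9]=BA: continuation. acc=(acc<<6)|0x3A=0x9BA
Byte[10]=81: continuation. acc=(acc<<6)|0x01=0x26E81
Completed: cp=U+26E81 (starts at byte 7)

Answer: 0 1 3 7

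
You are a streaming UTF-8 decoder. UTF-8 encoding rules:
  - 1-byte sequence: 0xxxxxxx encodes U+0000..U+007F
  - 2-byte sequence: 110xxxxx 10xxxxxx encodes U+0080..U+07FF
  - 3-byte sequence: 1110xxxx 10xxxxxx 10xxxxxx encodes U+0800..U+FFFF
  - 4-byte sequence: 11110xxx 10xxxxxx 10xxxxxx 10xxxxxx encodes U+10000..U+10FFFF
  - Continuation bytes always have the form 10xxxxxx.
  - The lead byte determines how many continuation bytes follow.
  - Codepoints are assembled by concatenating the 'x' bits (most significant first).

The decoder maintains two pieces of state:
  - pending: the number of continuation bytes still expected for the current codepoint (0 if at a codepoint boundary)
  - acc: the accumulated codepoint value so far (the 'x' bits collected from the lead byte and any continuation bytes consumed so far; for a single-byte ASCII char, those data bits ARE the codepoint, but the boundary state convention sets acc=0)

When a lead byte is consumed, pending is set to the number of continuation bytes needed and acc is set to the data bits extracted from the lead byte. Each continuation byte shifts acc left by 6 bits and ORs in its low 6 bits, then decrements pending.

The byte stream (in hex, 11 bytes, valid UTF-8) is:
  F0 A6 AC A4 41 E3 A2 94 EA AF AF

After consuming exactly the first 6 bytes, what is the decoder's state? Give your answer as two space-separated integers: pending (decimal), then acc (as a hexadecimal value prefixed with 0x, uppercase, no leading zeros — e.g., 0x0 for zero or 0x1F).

Byte[0]=F0: 4-byte lead. pending=3, acc=0x0
Byte[1]=A6: continuation. acc=(acc<<6)|0x26=0x26, pending=2
Byte[2]=AC: continuation. acc=(acc<<6)|0x2C=0x9AC, pending=1
Byte[3]=A4: continuation. acc=(acc<<6)|0x24=0x26B24, pending=0
Byte[4]=41: 1-byte. pending=0, acc=0x0
Byte[5]=E3: 3-byte lead. pending=2, acc=0x3

Answer: 2 0x3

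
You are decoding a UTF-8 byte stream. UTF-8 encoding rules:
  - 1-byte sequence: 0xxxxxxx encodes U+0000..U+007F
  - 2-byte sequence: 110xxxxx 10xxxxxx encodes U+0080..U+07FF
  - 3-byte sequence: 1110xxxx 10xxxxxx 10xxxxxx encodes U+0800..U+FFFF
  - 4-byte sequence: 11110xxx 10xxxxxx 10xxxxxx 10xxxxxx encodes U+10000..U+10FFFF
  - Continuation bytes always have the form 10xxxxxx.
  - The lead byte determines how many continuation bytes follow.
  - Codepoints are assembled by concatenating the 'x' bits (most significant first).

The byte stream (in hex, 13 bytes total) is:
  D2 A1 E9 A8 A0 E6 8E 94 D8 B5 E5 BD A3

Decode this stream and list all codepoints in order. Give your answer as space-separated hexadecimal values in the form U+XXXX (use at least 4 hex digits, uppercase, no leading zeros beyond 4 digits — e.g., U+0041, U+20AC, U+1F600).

Byte[0]=D2: 2-byte lead, need 1 cont bytes. acc=0x12
Byte[1]=A1: continuation. acc=(acc<<6)|0x21=0x4A1
Completed: cp=U+04A1 (starts at byte 0)
Byte[2]=E9: 3-byte lead, need 2 cont bytes. acc=0x9
Byte[3]=A8: continuation. acc=(acc<<6)|0x28=0x268
Byte[4]=A0: continuation. acc=(acc<<6)|0x20=0x9A20
Completed: cp=U+9A20 (starts at byte 2)
Byte[5]=E6: 3-byte lead, need 2 cont bytes. acc=0x6
Byte[6]=8E: continuation. acc=(acc<<6)|0x0E=0x18E
Byte[7]=94: continuation. acc=(acc<<6)|0x14=0x6394
Completed: cp=U+6394 (starts at byte 5)
Byte[8]=D8: 2-byte lead, need 1 cont bytes. acc=0x18
Byte[9]=B5: continuation. acc=(acc<<6)|0x35=0x635
Completed: cp=U+0635 (starts at byte 8)
Byte[10]=E5: 3-byte lead, need 2 cont bytes. acc=0x5
Byte[11]=BD: continuation. acc=(acc<<6)|0x3D=0x17D
Byte[12]=A3: continuation. acc=(acc<<6)|0x23=0x5F63
Completed: cp=U+5F63 (starts at byte 10)

Answer: U+04A1 U+9A20 U+6394 U+0635 U+5F63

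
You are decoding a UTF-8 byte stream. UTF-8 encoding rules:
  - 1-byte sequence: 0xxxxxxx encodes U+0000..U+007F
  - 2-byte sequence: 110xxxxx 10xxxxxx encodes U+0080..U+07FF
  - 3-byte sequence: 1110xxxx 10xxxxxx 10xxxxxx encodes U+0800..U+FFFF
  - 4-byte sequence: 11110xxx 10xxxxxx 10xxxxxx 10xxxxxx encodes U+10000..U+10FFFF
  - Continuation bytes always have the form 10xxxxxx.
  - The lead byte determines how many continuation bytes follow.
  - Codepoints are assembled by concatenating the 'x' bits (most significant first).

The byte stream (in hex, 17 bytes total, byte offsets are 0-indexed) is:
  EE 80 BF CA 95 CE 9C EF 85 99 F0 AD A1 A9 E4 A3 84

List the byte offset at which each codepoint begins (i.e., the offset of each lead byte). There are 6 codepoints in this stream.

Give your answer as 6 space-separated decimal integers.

Answer: 0 3 5 7 10 14

Derivation:
Byte[0]=EE: 3-byte lead, need 2 cont bytes. acc=0xE
Byte[1]=80: continuation. acc=(acc<<6)|0x00=0x380
Byte[2]=BF: continuation. acc=(acc<<6)|0x3F=0xE03F
Completed: cp=U+E03F (starts at byte 0)
Byte[3]=CA: 2-byte lead, need 1 cont bytes. acc=0xA
Byte[4]=95: continuation. acc=(acc<<6)|0x15=0x295
Completed: cp=U+0295 (starts at byte 3)
Byte[5]=CE: 2-byte lead, need 1 cont bytes. acc=0xE
Byte[6]=9C: continuation. acc=(acc<<6)|0x1C=0x39C
Completed: cp=U+039C (starts at byte 5)
Byte[7]=EF: 3-byte lead, need 2 cont bytes. acc=0xF
Byte[8]=85: continuation. acc=(acc<<6)|0x05=0x3C5
Byte[9]=99: continuation. acc=(acc<<6)|0x19=0xF159
Completed: cp=U+F159 (starts at byte 7)
Byte[10]=F0: 4-byte lead, need 3 cont bytes. acc=0x0
Byte[11]=AD: continuation. acc=(acc<<6)|0x2D=0x2D
Byte[12]=A1: continuation. acc=(acc<<6)|0x21=0xB61
Byte[13]=A9: continuation. acc=(acc<<6)|0x29=0x2D869
Completed: cp=U+2D869 (starts at byte 10)
Byte[14]=E4: 3-byte lead, need 2 cont bytes. acc=0x4
Byte[15]=A3: continuation. acc=(acc<<6)|0x23=0x123
Byte[16]=84: continuation. acc=(acc<<6)|0x04=0x48C4
Completed: cp=U+48C4 (starts at byte 14)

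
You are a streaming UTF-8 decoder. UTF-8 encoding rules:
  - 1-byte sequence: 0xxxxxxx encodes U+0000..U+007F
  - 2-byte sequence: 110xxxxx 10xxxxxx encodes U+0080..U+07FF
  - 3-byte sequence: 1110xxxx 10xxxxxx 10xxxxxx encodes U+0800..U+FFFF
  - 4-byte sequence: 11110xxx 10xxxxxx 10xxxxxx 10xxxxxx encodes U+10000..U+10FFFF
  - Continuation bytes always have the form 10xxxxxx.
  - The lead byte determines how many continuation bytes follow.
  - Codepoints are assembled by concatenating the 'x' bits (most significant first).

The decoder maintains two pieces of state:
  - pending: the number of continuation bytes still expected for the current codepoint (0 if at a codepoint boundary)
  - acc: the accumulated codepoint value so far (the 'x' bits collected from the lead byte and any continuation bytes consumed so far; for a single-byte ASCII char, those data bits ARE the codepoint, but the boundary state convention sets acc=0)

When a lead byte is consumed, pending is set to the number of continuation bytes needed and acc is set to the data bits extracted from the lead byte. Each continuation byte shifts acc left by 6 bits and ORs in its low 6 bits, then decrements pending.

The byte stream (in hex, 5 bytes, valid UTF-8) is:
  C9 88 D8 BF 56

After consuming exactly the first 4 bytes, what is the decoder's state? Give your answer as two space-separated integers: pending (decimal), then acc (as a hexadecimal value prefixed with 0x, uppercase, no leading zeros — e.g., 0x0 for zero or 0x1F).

Byte[0]=C9: 2-byte lead. pending=1, acc=0x9
Byte[1]=88: continuation. acc=(acc<<6)|0x08=0x248, pending=0
Byte[2]=D8: 2-byte lead. pending=1, acc=0x18
Byte[3]=BF: continuation. acc=(acc<<6)|0x3F=0x63F, pending=0

Answer: 0 0x63F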